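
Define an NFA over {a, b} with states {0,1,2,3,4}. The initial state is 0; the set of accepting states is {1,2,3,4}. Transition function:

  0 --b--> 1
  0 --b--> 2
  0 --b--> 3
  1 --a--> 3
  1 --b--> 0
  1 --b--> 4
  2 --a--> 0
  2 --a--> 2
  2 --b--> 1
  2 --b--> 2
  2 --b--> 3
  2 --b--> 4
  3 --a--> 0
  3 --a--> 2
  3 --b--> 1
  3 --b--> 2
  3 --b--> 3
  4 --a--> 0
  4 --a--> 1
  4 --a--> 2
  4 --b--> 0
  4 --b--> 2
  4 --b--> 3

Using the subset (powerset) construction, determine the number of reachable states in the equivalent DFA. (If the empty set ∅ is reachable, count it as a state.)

Start state of the DFA: {0}.
{0} --a--> ∅  [new]
{0} --b--> {1,2,3}  [new]
∅ --a--> ∅  [seen]
∅ --b--> ∅  [seen]
{1,2,3} --a--> {0,2,3}  [new]
{1,2,3} --b--> {0,1,2,3,4}  [new]
{0,2,3} --a--> {0,2}  [new]
{0,2,3} --b--> {1,2,3,4}  [new]
{0,1,2,3,4} --a--> {0,1,2,3}  [new]
{0,1,2,3,4} --b--> {0,1,2,3,4}  [seen]
{0,2} --a--> {0,2}  [seen]
{0,2} --b--> {1,2,3,4}  [seen]
{1,2,3,4} --a--> {0,1,2,3}  [seen]
{1,2,3,4} --b--> {0,1,2,3,4}  [seen]
{0,1,2,3} --a--> {0,2,3}  [seen]
{0,1,2,3} --b--> {0,1,2,3,4}  [seen]
Reachable DFA states: {0}, ∅, {1,2,3}, {0,2,3}, {0,1,2,3,4}, {0,2}, {1,2,3,4}, {0,1,2,3}.

8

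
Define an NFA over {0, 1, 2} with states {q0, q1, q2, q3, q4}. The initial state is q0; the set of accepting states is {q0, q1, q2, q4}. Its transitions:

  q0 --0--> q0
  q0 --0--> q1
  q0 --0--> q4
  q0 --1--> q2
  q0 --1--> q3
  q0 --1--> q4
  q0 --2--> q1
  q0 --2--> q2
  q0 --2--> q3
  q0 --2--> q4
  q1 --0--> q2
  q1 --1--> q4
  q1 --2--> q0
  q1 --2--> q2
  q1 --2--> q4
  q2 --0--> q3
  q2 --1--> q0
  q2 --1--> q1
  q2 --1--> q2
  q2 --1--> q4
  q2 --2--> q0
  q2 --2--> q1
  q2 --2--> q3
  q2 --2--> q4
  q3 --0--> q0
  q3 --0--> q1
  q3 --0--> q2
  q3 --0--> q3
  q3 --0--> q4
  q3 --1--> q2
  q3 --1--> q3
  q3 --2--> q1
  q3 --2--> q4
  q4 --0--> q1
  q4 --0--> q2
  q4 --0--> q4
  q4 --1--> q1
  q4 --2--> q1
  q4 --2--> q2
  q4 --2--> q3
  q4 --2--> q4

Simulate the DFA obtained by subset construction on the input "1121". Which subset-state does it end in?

{q0, q1, q2, q3, q4}

Start: {q0}.
δ(q0,1) = {q2, q3, q4}.
Union: {q2, q3, q4}.
After 1: {q2, q3, q4}.
δ(q2,1) = {q0, q1, q2, q4}; δ(q3,1) = {q2, q3}; δ(q4,1) = {q1}.
Union: {q0, q1, q2, q3, q4}.
After 1: {q0, q1, q2, q3, q4}.
δ(q0,2) = {q1, q2, q3, q4}; δ(q1,2) = {q0, q2, q4}; δ(q2,2) = {q0, q1, q3, q4}; δ(q3,2) = {q1, q4}; δ(q4,2) = {q1, q2, q3, q4}.
Union: {q0, q1, q2, q3, q4}.
After 2: {q0, q1, q2, q3, q4}.
δ(q0,1) = {q2, q3, q4}; δ(q1,1) = {q4}; δ(q2,1) = {q0, q1, q2, q4}; δ(q3,1) = {q2, q3}; δ(q4,1) = {q1}.
Union: {q0, q1, q2, q3, q4}.
After 1: {q0, q1, q2, q3, q4}.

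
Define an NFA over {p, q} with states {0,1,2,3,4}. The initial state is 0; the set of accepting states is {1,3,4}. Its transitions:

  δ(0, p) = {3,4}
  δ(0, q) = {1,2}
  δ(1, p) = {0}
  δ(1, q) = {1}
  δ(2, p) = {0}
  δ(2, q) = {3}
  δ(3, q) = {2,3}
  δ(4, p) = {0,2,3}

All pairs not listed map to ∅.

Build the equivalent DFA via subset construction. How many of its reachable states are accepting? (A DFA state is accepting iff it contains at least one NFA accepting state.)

Start state of the DFA: {0}.
{0} --p--> {3,4}  [new]
{0} --q--> {1,2}  [new]
{3,4} --p--> {0,2,3}  [new]
{3,4} --q--> {2,3}  [new]
{1,2} --p--> {0}  [seen]
{1,2} --q--> {1,3}  [new]
{0,2,3} --p--> {0,3,4}  [new]
{0,2,3} --q--> {1,2,3}  [new]
{2,3} --p--> {0}  [seen]
{2,3} --q--> {2,3}  [seen]
{1,3} --p--> {0}  [seen]
{1,3} --q--> {1,2,3}  [seen]
{0,3,4} --p--> {0,2,3,4}  [new]
{0,3,4} --q--> {1,2,3}  [seen]
{1,2,3} --p--> {0}  [seen]
{1,2,3} --q--> {1,2,3}  [seen]
{0,2,3,4} --p--> {0,2,3,4}  [seen]
{0,2,3,4} --q--> {1,2,3}  [seen]
Reachable DFA states: {0}, {3,4}, {1,2}, {0,2,3}, {2,3}, {1,3}, {0,3,4}, {1,2,3}, {0,2,3,4}.
Accepting DFA states (contain an NFA accepting state): {3,4}, {1,2}, {0,2,3}, {2,3}, {1,3}, {0,3,4}, {1,2,3}, {0,2,3,4}.

8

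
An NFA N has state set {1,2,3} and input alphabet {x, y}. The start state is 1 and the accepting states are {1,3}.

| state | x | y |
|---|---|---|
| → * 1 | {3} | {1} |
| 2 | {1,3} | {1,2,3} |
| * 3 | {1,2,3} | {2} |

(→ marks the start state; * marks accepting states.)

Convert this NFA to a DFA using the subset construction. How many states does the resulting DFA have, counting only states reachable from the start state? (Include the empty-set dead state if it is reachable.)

Start state of the DFA: {1}.
{1} --x--> {3}  [new]
{1} --y--> {1}  [seen]
{3} --x--> {1,2,3}  [new]
{3} --y--> {2}  [new]
{1,2,3} --x--> {1,2,3}  [seen]
{1,2,3} --y--> {1,2,3}  [seen]
{2} --x--> {1,3}  [new]
{2} --y--> {1,2,3}  [seen]
{1,3} --x--> {1,2,3}  [seen]
{1,3} --y--> {1,2}  [new]
{1,2} --x--> {1,3}  [seen]
{1,2} --y--> {1,2,3}  [seen]
Reachable DFA states: {1}, {3}, {1,2,3}, {2}, {1,3}, {1,2}.

6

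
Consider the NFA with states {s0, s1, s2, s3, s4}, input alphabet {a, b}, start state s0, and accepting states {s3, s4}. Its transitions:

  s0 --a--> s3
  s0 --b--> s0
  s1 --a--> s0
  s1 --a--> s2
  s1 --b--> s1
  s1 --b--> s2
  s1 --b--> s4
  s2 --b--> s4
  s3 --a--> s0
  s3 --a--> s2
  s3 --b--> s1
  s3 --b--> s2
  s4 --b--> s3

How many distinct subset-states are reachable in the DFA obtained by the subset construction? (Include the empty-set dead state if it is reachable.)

Start state of the DFA: {s0}.
{s0} --a--> {s3}  [new]
{s0} --b--> {s0}  [seen]
{s3} --a--> {s0, s2}  [new]
{s3} --b--> {s1, s2}  [new]
{s0, s2} --a--> {s3}  [seen]
{s0, s2} --b--> {s0, s4}  [new]
{s1, s2} --a--> {s0, s2}  [seen]
{s1, s2} --b--> {s1, s2, s4}  [new]
{s0, s4} --a--> {s3}  [seen]
{s0, s4} --b--> {s0, s3}  [new]
{s1, s2, s4} --a--> {s0, s2}  [seen]
{s1, s2, s4} --b--> {s1, s2, s3, s4}  [new]
{s0, s3} --a--> {s0, s2, s3}  [new]
{s0, s3} --b--> {s0, s1, s2}  [new]
{s1, s2, s3, s4} --a--> {s0, s2}  [seen]
{s1, s2, s3, s4} --b--> {s1, s2, s3, s4}  [seen]
{s0, s2, s3} --a--> {s0, s2, s3}  [seen]
{s0, s2, s3} --b--> {s0, s1, s2, s4}  [new]
{s0, s1, s2} --a--> {s0, s2, s3}  [seen]
{s0, s1, s2} --b--> {s0, s1, s2, s4}  [seen]
{s0, s1, s2, s4} --a--> {s0, s2, s3}  [seen]
{s0, s1, s2, s4} --b--> {s0, s1, s2, s3, s4}  [new]
{s0, s1, s2, s3, s4} --a--> {s0, s2, s3}  [seen]
{s0, s1, s2, s3, s4} --b--> {s0, s1, s2, s3, s4}  [seen]
Reachable DFA states: {s0}, {s3}, {s0, s2}, {s1, s2}, {s0, s4}, {s1, s2, s4}, {s0, s3}, {s1, s2, s3, s4}, {s0, s2, s3}, {s0, s1, s2}, {s0, s1, s2, s4}, {s0, s1, s2, s3, s4}.

12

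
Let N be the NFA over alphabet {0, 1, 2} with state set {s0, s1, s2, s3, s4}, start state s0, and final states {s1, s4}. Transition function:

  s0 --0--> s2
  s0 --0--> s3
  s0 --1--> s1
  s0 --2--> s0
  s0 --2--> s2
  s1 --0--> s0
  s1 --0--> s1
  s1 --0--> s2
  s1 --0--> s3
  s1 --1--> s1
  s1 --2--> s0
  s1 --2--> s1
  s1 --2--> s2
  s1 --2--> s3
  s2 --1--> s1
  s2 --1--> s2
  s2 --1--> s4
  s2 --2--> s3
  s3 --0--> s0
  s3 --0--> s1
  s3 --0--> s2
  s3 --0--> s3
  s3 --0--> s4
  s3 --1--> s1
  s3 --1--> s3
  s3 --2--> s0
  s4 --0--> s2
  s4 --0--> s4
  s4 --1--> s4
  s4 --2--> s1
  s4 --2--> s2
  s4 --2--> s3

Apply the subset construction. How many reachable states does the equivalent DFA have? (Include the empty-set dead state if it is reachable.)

11

Start state of the DFA: {s0}.
{s0} --0--> {s2, s3}  [new]
{s0} --1--> {s1}  [new]
{s0} --2--> {s0, s2}  [new]
{s2, s3} --0--> {s0, s1, s2, s3, s4}  [new]
{s2, s3} --1--> {s1, s2, s3, s4}  [new]
{s2, s3} --2--> {s0, s3}  [new]
{s1} --0--> {s0, s1, s2, s3}  [new]
{s1} --1--> {s1}  [seen]
{s1} --2--> {s0, s1, s2, s3}  [seen]
{s0, s2} --0--> {s2, s3}  [seen]
{s0, s2} --1--> {s1, s2, s4}  [new]
{s0, s2} --2--> {s0, s2, s3}  [new]
{s0, s1, s2, s3, s4} --0--> {s0, s1, s2, s3, s4}  [seen]
{s0, s1, s2, s3, s4} --1--> {s1, s2, s3, s4}  [seen]
{s0, s1, s2, s3, s4} --2--> {s0, s1, s2, s3}  [seen]
{s1, s2, s3, s4} --0--> {s0, s1, s2, s3, s4}  [seen]
{s1, s2, s3, s4} --1--> {s1, s2, s3, s4}  [seen]
{s1, s2, s3, s4} --2--> {s0, s1, s2, s3}  [seen]
{s0, s3} --0--> {s0, s1, s2, s3, s4}  [seen]
{s0, s3} --1--> {s1, s3}  [new]
{s0, s3} --2--> {s0, s2}  [seen]
{s0, s1, s2, s3} --0--> {s0, s1, s2, s3, s4}  [seen]
{s0, s1, s2, s3} --1--> {s1, s2, s3, s4}  [seen]
{s0, s1, s2, s3} --2--> {s0, s1, s2, s3}  [seen]
{s1, s2, s4} --0--> {s0, s1, s2, s3, s4}  [seen]
{s1, s2, s4} --1--> {s1, s2, s4}  [seen]
{s1, s2, s4} --2--> {s0, s1, s2, s3}  [seen]
{s0, s2, s3} --0--> {s0, s1, s2, s3, s4}  [seen]
{s0, s2, s3} --1--> {s1, s2, s3, s4}  [seen]
{s0, s2, s3} --2--> {s0, s2, s3}  [seen]
{s1, s3} --0--> {s0, s1, s2, s3, s4}  [seen]
{s1, s3} --1--> {s1, s3}  [seen]
{s1, s3} --2--> {s0, s1, s2, s3}  [seen]
Reachable DFA states: {s0}, {s2, s3}, {s1}, {s0, s2}, {s0, s1, s2, s3, s4}, {s1, s2, s3, s4}, {s0, s3}, {s0, s1, s2, s3}, {s1, s2, s4}, {s0, s2, s3}, {s1, s3}.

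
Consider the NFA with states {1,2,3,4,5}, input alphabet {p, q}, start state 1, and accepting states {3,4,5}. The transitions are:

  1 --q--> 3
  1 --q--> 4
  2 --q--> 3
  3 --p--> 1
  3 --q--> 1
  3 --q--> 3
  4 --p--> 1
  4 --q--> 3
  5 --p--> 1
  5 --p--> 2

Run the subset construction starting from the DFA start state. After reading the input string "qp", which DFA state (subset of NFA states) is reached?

{1}

Start: {1}.
δ(1,q) = {3,4}.
Union: {3,4}.
After q: {3,4}.
δ(3,p) = {1}; δ(4,p) = {1}.
Union: {1}.
After p: {1}.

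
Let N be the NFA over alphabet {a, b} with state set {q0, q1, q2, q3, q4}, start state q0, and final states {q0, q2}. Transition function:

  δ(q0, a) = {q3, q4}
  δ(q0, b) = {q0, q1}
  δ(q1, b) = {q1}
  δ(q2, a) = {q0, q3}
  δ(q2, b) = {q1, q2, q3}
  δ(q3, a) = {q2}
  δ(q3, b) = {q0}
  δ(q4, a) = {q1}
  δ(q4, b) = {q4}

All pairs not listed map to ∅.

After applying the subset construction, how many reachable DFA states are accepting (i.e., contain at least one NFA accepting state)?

Start state of the DFA: {q0}.
{q0} --a--> {q3, q4}  [new]
{q0} --b--> {q0, q1}  [new]
{q3, q4} --a--> {q1, q2}  [new]
{q3, q4} --b--> {q0, q4}  [new]
{q0, q1} --a--> {q3, q4}  [seen]
{q0, q1} --b--> {q0, q1}  [seen]
{q1, q2} --a--> {q0, q3}  [new]
{q1, q2} --b--> {q1, q2, q3}  [new]
{q0, q4} --a--> {q1, q3, q4}  [new]
{q0, q4} --b--> {q0, q1, q4}  [new]
{q0, q3} --a--> {q2, q3, q4}  [new]
{q0, q3} --b--> {q0, q1}  [seen]
{q1, q2, q3} --a--> {q0, q2, q3}  [new]
{q1, q2, q3} --b--> {q0, q1, q2, q3}  [new]
{q1, q3, q4} --a--> {q1, q2}  [seen]
{q1, q3, q4} --b--> {q0, q1, q4}  [seen]
{q0, q1, q4} --a--> {q1, q3, q4}  [seen]
{q0, q1, q4} --b--> {q0, q1, q4}  [seen]
{q2, q3, q4} --a--> {q0, q1, q2, q3}  [seen]
{q2, q3, q4} --b--> {q0, q1, q2, q3, q4}  [new]
{q0, q2, q3} --a--> {q0, q2, q3, q4}  [new]
{q0, q2, q3} --b--> {q0, q1, q2, q3}  [seen]
{q0, q1, q2, q3} --a--> {q0, q2, q3, q4}  [seen]
{q0, q1, q2, q3} --b--> {q0, q1, q2, q3}  [seen]
{q0, q1, q2, q3, q4} --a--> {q0, q1, q2, q3, q4}  [seen]
{q0, q1, q2, q3, q4} --b--> {q0, q1, q2, q3, q4}  [seen]
{q0, q2, q3, q4} --a--> {q0, q1, q2, q3, q4}  [seen]
{q0, q2, q3, q4} --b--> {q0, q1, q2, q3, q4}  [seen]
Reachable DFA states: {q0}, {q3, q4}, {q0, q1}, {q1, q2}, {q0, q4}, {q0, q3}, {q1, q2, q3}, {q1, q3, q4}, {q0, q1, q4}, {q2, q3, q4}, {q0, q2, q3}, {q0, q1, q2, q3}, {q0, q1, q2, q3, q4}, {q0, q2, q3, q4}.
Accepting DFA states (contain an NFA accepting state): {q0}, {q0, q1}, {q1, q2}, {q0, q4}, {q0, q3}, {q1, q2, q3}, {q0, q1, q4}, {q2, q3, q4}, {q0, q2, q3}, {q0, q1, q2, q3}, {q0, q1, q2, q3, q4}, {q0, q2, q3, q4}.

12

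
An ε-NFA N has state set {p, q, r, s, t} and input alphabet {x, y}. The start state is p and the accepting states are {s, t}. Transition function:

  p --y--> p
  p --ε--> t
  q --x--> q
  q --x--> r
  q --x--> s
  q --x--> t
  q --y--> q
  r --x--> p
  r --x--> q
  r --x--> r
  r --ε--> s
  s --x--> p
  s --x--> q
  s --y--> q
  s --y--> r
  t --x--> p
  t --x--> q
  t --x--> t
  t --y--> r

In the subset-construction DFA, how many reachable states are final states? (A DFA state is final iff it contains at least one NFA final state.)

Start state of the DFA: {p, t} (ε-closure of the NFA start).
{p, t} --x--> {p, q, t}  [new]
{p, t} --y--> {p, r, s, t}  [new]
{p, q, t} --x--> {p, q, r, s, t}  [new]
{p, q, t} --y--> {p, q, r, s, t}  [seen]
{p, r, s, t} --x--> {p, q, r, s, t}  [seen]
{p, r, s, t} --y--> {p, q, r, s, t}  [seen]
{p, q, r, s, t} --x--> {p, q, r, s, t}  [seen]
{p, q, r, s, t} --y--> {p, q, r, s, t}  [seen]
Reachable DFA states: {p, t}, {p, q, t}, {p, r, s, t}, {p, q, r, s, t}.
Accepting DFA states (contain an NFA accepting state): {p, t}, {p, q, t}, {p, r, s, t}, {p, q, r, s, t}.

4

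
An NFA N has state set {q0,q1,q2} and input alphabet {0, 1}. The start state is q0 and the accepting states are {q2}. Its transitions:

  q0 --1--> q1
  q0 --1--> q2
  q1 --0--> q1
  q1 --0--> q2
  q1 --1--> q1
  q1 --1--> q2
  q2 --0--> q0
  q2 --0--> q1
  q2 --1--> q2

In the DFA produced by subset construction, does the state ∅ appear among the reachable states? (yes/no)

yes

Start state of the DFA: {q0}.
{q0} --0--> ∅  [new]
{q0} --1--> {q1,q2}  [new]
∅ --0--> ∅  [seen]
∅ --1--> ∅  [seen]
{q1,q2} --0--> {q0,q1,q2}  [new]
{q1,q2} --1--> {q1,q2}  [seen]
{q0,q1,q2} --0--> {q0,q1,q2}  [seen]
{q0,q1,q2} --1--> {q1,q2}  [seen]
Reachable DFA states: {q0}, ∅, {q1,q2}, {q0,q1,q2}.
∅ is among them.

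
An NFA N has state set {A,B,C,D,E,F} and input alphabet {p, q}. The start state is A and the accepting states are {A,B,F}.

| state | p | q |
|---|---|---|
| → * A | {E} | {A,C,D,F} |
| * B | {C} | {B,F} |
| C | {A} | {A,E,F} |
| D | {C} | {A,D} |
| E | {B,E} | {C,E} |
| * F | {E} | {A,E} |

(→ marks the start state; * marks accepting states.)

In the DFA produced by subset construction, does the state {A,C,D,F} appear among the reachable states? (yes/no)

yes

Start state of the DFA: {A}.
{A} --p--> {E}  [new]
{A} --q--> {A,C,D,F}  [new]
{E} --p--> {B,E}  [new]
{E} --q--> {C,E}  [new]
{A,C,D,F} --p--> {A,C,E}  [new]
{A,C,D,F} --q--> {A,C,D,E,F}  [new]
{B,E} --p--> {B,C,E}  [new]
{B,E} --q--> {B,C,E,F}  [new]
{C,E} --p--> {A,B,E}  [new]
{C,E} --q--> {A,C,E,F}  [new]
{A,C,E} --p--> {A,B,E}  [seen]
{A,C,E} --q--> {A,C,D,E,F}  [seen]
{A,C,D,E,F} --p--> {A,B,C,E}  [new]
{A,C,D,E,F} --q--> {A,C,D,E,F}  [seen]
{B,C,E} --p--> {A,B,C,E}  [seen]
{B,C,E} --q--> {A,B,C,E,F}  [new]
{B,C,E,F} --p--> {A,B,C,E}  [seen]
{B,C,E,F} --q--> {A,B,C,E,F}  [seen]
{A,B,E} --p--> {B,C,E}  [seen]
{A,B,E} --q--> {A,B,C,D,E,F}  [new]
{A,C,E,F} --p--> {A,B,E}  [seen]
{A,C,E,F} --q--> {A,C,D,E,F}  [seen]
{A,B,C,E} --p--> {A,B,C,E}  [seen]
{A,B,C,E} --q--> {A,B,C,D,E,F}  [seen]
{A,B,C,E,F} --p--> {A,B,C,E}  [seen]
{A,B,C,E,F} --q--> {A,B,C,D,E,F}  [seen]
{A,B,C,D,E,F} --p--> {A,B,C,E}  [seen]
{A,B,C,D,E,F} --q--> {A,B,C,D,E,F}  [seen]
Reachable DFA states: {A}, {E}, {A,C,D,F}, {B,E}, {C,E}, {A,C,E}, {A,C,D,E,F}, {B,C,E}, {B,C,E,F}, {A,B,E}, {A,C,E,F}, {A,B,C,E}, {A,B,C,E,F}, {A,B,C,D,E,F}.
{A,C,D,F} is among them.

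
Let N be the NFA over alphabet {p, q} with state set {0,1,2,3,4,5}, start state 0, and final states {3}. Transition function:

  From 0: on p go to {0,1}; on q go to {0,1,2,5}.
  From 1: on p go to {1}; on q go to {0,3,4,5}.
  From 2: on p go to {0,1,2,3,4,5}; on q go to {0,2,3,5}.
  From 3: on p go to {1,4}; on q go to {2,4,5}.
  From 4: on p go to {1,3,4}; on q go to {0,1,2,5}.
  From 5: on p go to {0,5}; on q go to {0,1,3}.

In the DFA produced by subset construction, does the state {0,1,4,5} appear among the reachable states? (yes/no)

no

Start state of the DFA: {0}.
{0} --p--> {0,1}  [new]
{0} --q--> {0,1,2,5}  [new]
{0,1} --p--> {0,1}  [seen]
{0,1} --q--> {0,1,2,3,4,5}  [new]
{0,1,2,5} --p--> {0,1,2,3,4,5}  [seen]
{0,1,2,5} --q--> {0,1,2,3,4,5}  [seen]
{0,1,2,3,4,5} --p--> {0,1,2,3,4,5}  [seen]
{0,1,2,3,4,5} --q--> {0,1,2,3,4,5}  [seen]
Reachable DFA states: {0}, {0,1}, {0,1,2,5}, {0,1,2,3,4,5}.
{0,1,4,5} is not among them.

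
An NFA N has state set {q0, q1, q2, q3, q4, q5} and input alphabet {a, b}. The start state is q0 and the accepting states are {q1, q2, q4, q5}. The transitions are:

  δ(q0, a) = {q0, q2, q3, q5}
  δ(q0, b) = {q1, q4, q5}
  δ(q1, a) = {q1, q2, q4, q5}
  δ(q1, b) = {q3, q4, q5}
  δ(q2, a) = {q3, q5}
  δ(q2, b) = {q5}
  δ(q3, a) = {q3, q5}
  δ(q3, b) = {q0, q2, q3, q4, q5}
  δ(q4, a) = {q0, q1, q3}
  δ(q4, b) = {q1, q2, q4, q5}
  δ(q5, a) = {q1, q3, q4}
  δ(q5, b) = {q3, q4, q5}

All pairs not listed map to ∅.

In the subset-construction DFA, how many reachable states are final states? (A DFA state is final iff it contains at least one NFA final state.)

Start state of the DFA: {q0}.
{q0} --a--> {q0, q2, q3, q5}  [new]
{q0} --b--> {q1, q4, q5}  [new]
{q0, q2, q3, q5} --a--> {q0, q1, q2, q3, q4, q5}  [new]
{q0, q2, q3, q5} --b--> {q0, q1, q2, q3, q4, q5}  [seen]
{q1, q4, q5} --a--> {q0, q1, q2, q3, q4, q5}  [seen]
{q1, q4, q5} --b--> {q1, q2, q3, q4, q5}  [new]
{q0, q1, q2, q3, q4, q5} --a--> {q0, q1, q2, q3, q4, q5}  [seen]
{q0, q1, q2, q3, q4, q5} --b--> {q0, q1, q2, q3, q4, q5}  [seen]
{q1, q2, q3, q4, q5} --a--> {q0, q1, q2, q3, q4, q5}  [seen]
{q1, q2, q3, q4, q5} --b--> {q0, q1, q2, q3, q4, q5}  [seen]
Reachable DFA states: {q0}, {q0, q2, q3, q5}, {q1, q4, q5}, {q0, q1, q2, q3, q4, q5}, {q1, q2, q3, q4, q5}.
Accepting DFA states (contain an NFA accepting state): {q0, q2, q3, q5}, {q1, q4, q5}, {q0, q1, q2, q3, q4, q5}, {q1, q2, q3, q4, q5}.

4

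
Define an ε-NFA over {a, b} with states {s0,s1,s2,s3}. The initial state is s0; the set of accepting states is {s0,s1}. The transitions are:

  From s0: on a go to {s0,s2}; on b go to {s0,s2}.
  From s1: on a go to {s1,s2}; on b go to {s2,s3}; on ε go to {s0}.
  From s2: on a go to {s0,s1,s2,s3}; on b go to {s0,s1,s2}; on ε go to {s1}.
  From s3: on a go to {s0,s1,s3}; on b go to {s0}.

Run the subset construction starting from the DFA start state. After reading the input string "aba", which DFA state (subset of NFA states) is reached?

{s0,s1,s2,s3}

Start: {s0}.
δ(s0,a) = {s0,s2}.
Union: {s0,s2}.
ε-closure gives {s0,s1,s2}.
After a: {s0,s1,s2}.
δ(s0,b) = {s0,s2}; δ(s1,b) = {s2,s3}; δ(s2,b) = {s0,s1,s2}.
Union: {s0,s1,s2,s3}.
After b: {s0,s1,s2,s3}.
δ(s0,a) = {s0,s2}; δ(s1,a) = {s1,s2}; δ(s2,a) = {s0,s1,s2,s3}; δ(s3,a) = {s0,s1,s3}.
Union: {s0,s1,s2,s3}.
After a: {s0,s1,s2,s3}.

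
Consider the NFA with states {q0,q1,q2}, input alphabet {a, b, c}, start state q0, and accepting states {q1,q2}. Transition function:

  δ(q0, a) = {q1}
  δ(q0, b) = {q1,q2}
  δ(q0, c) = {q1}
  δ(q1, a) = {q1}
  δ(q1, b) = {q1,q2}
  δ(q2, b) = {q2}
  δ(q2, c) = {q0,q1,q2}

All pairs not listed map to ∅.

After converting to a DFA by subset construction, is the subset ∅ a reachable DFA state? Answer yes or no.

yes

Start state of the DFA: {q0}.
{q0} --a--> {q1}  [new]
{q0} --b--> {q1,q2}  [new]
{q0} --c--> {q1}  [seen]
{q1} --a--> {q1}  [seen]
{q1} --b--> {q1,q2}  [seen]
{q1} --c--> ∅  [new]
{q1,q2} --a--> {q1}  [seen]
{q1,q2} --b--> {q1,q2}  [seen]
{q1,q2} --c--> {q0,q1,q2}  [new]
∅ --a--> ∅  [seen]
∅ --b--> ∅  [seen]
∅ --c--> ∅  [seen]
{q0,q1,q2} --a--> {q1}  [seen]
{q0,q1,q2} --b--> {q1,q2}  [seen]
{q0,q1,q2} --c--> {q0,q1,q2}  [seen]
Reachable DFA states: {q0}, {q1}, {q1,q2}, ∅, {q0,q1,q2}.
∅ is among them.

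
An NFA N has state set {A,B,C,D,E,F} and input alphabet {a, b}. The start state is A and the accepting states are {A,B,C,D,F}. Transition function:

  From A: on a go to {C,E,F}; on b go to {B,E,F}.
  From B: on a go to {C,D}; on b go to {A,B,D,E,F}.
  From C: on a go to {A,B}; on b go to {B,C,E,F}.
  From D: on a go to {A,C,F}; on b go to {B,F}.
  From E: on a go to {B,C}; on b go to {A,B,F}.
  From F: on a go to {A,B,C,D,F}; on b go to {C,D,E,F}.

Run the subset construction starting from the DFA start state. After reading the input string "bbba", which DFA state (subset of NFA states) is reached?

{A,B,C,D,E,F}

Start: {A}.
δ(A,b) = {B,E,F}.
Union: {B,E,F}.
After b: {B,E,F}.
δ(B,b) = {A,B,D,E,F}; δ(E,b) = {A,B,F}; δ(F,b) = {C,D,E,F}.
Union: {A,B,C,D,E,F}.
After b: {A,B,C,D,E,F}.
δ(A,b) = {B,E,F}; δ(B,b) = {A,B,D,E,F}; δ(C,b) = {B,C,E,F}; δ(D,b) = {B,F}; δ(E,b) = {A,B,F}; δ(F,b) = {C,D,E,F}.
Union: {A,B,C,D,E,F}.
After b: {A,B,C,D,E,F}.
δ(A,a) = {C,E,F}; δ(B,a) = {C,D}; δ(C,a) = {A,B}; δ(D,a) = {A,C,F}; δ(E,a) = {B,C}; δ(F,a) = {A,B,C,D,F}.
Union: {A,B,C,D,E,F}.
After a: {A,B,C,D,E,F}.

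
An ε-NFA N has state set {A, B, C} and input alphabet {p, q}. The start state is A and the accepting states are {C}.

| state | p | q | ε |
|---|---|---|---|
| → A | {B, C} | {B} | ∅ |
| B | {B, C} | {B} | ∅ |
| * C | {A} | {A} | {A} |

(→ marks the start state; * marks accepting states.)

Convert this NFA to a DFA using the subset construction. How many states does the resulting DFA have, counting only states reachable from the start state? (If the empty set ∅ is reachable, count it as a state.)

Start state of the DFA: {A} (ε-closure of the NFA start).
{A} --p--> {A, B, C}  [new]
{A} --q--> {B}  [new]
{A, B, C} --p--> {A, B, C}  [seen]
{A, B, C} --q--> {A, B}  [new]
{B} --p--> {A, B, C}  [seen]
{B} --q--> {B}  [seen]
{A, B} --p--> {A, B, C}  [seen]
{A, B} --q--> {B}  [seen]
Reachable DFA states: {A}, {A, B, C}, {B}, {A, B}.

4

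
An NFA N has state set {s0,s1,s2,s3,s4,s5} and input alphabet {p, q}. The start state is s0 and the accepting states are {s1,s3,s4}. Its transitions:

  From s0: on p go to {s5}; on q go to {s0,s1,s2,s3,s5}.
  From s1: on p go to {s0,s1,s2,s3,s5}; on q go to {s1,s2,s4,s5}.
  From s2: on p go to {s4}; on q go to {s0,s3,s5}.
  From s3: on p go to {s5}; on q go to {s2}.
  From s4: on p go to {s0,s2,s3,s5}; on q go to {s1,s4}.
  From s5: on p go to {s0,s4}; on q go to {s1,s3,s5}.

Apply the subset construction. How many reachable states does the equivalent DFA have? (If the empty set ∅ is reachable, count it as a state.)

10

Start state of the DFA: {s0}.
{s0} --p--> {s5}  [new]
{s0} --q--> {s0,s1,s2,s3,s5}  [new]
{s5} --p--> {s0,s4}  [new]
{s5} --q--> {s1,s3,s5}  [new]
{s0,s1,s2,s3,s5} --p--> {s0,s1,s2,s3,s4,s5}  [new]
{s0,s1,s2,s3,s5} --q--> {s0,s1,s2,s3,s4,s5}  [seen]
{s0,s4} --p--> {s0,s2,s3,s5}  [new]
{s0,s4} --q--> {s0,s1,s2,s3,s4,s5}  [seen]
{s1,s3,s5} --p--> {s0,s1,s2,s3,s4,s5}  [seen]
{s1,s3,s5} --q--> {s1,s2,s3,s4,s5}  [new]
{s0,s1,s2,s3,s4,s5} --p--> {s0,s1,s2,s3,s4,s5}  [seen]
{s0,s1,s2,s3,s4,s5} --q--> {s0,s1,s2,s3,s4,s5}  [seen]
{s0,s2,s3,s5} --p--> {s0,s4,s5}  [new]
{s0,s2,s3,s5} --q--> {s0,s1,s2,s3,s5}  [seen]
{s1,s2,s3,s4,s5} --p--> {s0,s1,s2,s3,s4,s5}  [seen]
{s1,s2,s3,s4,s5} --q--> {s0,s1,s2,s3,s4,s5}  [seen]
{s0,s4,s5} --p--> {s0,s2,s3,s4,s5}  [new]
{s0,s4,s5} --q--> {s0,s1,s2,s3,s4,s5}  [seen]
{s0,s2,s3,s4,s5} --p--> {s0,s2,s3,s4,s5}  [seen]
{s0,s2,s3,s4,s5} --q--> {s0,s1,s2,s3,s4,s5}  [seen]
Reachable DFA states: {s0}, {s5}, {s0,s1,s2,s3,s5}, {s0,s4}, {s1,s3,s5}, {s0,s1,s2,s3,s4,s5}, {s0,s2,s3,s5}, {s1,s2,s3,s4,s5}, {s0,s4,s5}, {s0,s2,s3,s4,s5}.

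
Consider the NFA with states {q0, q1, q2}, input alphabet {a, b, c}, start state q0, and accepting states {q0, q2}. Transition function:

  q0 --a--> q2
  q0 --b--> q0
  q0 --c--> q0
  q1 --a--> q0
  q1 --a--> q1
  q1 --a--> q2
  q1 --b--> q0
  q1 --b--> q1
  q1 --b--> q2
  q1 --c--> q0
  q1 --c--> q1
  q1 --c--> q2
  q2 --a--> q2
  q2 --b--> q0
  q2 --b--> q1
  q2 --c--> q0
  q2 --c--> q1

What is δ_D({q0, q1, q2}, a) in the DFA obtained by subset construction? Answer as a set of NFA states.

{q0, q1, q2}

δ(q0,a) = {q2}; δ(q1,a) = {q0, q1, q2}; δ(q2,a) = {q2}.
Union: {q0, q1, q2}.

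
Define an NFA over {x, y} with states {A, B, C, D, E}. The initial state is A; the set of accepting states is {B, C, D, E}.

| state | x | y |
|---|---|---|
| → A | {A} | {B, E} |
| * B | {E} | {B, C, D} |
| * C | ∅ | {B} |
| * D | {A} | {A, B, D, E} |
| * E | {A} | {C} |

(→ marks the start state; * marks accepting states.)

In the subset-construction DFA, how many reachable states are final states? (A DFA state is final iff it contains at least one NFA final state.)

Start state of the DFA: {A}.
{A} --x--> {A}  [seen]
{A} --y--> {B, E}  [new]
{B, E} --x--> {A, E}  [new]
{B, E} --y--> {B, C, D}  [new]
{A, E} --x--> {A}  [seen]
{A, E} --y--> {B, C, E}  [new]
{B, C, D} --x--> {A, E}  [seen]
{B, C, D} --y--> {A, B, C, D, E}  [new]
{B, C, E} --x--> {A, E}  [seen]
{B, C, E} --y--> {B, C, D}  [seen]
{A, B, C, D, E} --x--> {A, E}  [seen]
{A, B, C, D, E} --y--> {A, B, C, D, E}  [seen]
Reachable DFA states: {A}, {B, E}, {A, E}, {B, C, D}, {B, C, E}, {A, B, C, D, E}.
Accepting DFA states (contain an NFA accepting state): {B, E}, {A, E}, {B, C, D}, {B, C, E}, {A, B, C, D, E}.

5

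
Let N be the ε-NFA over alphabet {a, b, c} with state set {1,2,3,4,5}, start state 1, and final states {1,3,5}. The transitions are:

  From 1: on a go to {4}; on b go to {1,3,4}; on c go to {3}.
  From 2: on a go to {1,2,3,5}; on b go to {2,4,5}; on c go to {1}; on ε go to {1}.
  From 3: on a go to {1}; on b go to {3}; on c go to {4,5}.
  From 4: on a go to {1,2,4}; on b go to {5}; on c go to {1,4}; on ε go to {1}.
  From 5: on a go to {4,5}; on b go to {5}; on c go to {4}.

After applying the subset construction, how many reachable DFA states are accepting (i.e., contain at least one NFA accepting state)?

9

Start state of the DFA: {1} (ε-closure of the NFA start).
{1} --a--> {1,4}  [new]
{1} --b--> {1,3,4}  [new]
{1} --c--> {3}  [new]
{1,4} --a--> {1,2,4}  [new]
{1,4} --b--> {1,3,4,5}  [new]
{1,4} --c--> {1,3,4}  [seen]
{1,3,4} --a--> {1,2,4}  [seen]
{1,3,4} --b--> {1,3,4,5}  [seen]
{1,3,4} --c--> {1,3,4,5}  [seen]
{3} --a--> {1}  [seen]
{3} --b--> {3}  [seen]
{3} --c--> {1,4,5}  [new]
{1,2,4} --a--> {1,2,3,4,5}  [new]
{1,2,4} --b--> {1,2,3,4,5}  [seen]
{1,2,4} --c--> {1,3,4}  [seen]
{1,3,4,5} --a--> {1,2,4,5}  [new]
{1,3,4,5} --b--> {1,3,4,5}  [seen]
{1,3,4,5} --c--> {1,3,4,5}  [seen]
{1,4,5} --a--> {1,2,4,5}  [seen]
{1,4,5} --b--> {1,3,4,5}  [seen]
{1,4,5} --c--> {1,3,4}  [seen]
{1,2,3,4,5} --a--> {1,2,3,4,5}  [seen]
{1,2,3,4,5} --b--> {1,2,3,4,5}  [seen]
{1,2,3,4,5} --c--> {1,3,4,5}  [seen]
{1,2,4,5} --a--> {1,2,3,4,5}  [seen]
{1,2,4,5} --b--> {1,2,3,4,5}  [seen]
{1,2,4,5} --c--> {1,3,4}  [seen]
Reachable DFA states: {1}, {1,4}, {1,3,4}, {3}, {1,2,4}, {1,3,4,5}, {1,4,5}, {1,2,3,4,5}, {1,2,4,5}.
Accepting DFA states (contain an NFA accepting state): {1}, {1,4}, {1,3,4}, {3}, {1,2,4}, {1,3,4,5}, {1,4,5}, {1,2,3,4,5}, {1,2,4,5}.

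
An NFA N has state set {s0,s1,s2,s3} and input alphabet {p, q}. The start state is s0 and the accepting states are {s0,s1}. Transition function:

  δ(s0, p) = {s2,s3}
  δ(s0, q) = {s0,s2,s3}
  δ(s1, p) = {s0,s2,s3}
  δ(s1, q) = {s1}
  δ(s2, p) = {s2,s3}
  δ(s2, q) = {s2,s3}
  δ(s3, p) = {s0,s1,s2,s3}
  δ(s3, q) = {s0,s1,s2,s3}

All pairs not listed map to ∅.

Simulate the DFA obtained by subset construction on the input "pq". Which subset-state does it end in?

Start: {s0}.
δ(s0,p) = {s2,s3}.
Union: {s2,s3}.
After p: {s2,s3}.
δ(s2,q) = {s2,s3}; δ(s3,q) = {s0,s1,s2,s3}.
Union: {s0,s1,s2,s3}.
After q: {s0,s1,s2,s3}.

{s0,s1,s2,s3}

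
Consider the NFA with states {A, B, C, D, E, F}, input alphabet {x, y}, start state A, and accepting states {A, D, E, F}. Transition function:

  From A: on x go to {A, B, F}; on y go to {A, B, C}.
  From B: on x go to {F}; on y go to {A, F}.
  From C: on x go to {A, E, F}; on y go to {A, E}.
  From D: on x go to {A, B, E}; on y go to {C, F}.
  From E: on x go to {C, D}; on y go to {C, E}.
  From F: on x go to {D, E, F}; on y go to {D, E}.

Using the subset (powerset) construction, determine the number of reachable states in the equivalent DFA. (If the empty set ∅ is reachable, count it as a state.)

Start state of the DFA: {A}.
{A} --x--> {A, B, F}  [new]
{A} --y--> {A, B, C}  [new]
{A, B, F} --x--> {A, B, D, E, F}  [new]
{A, B, F} --y--> {A, B, C, D, E, F}  [new]
{A, B, C} --x--> {A, B, E, F}  [new]
{A, B, C} --y--> {A, B, C, E, F}  [new]
{A, B, D, E, F} --x--> {A, B, C, D, E, F}  [seen]
{A, B, D, E, F} --y--> {A, B, C, D, E, F}  [seen]
{A, B, C, D, E, F} --x--> {A, B, C, D, E, F}  [seen]
{A, B, C, D, E, F} --y--> {A, B, C, D, E, F}  [seen]
{A, B, E, F} --x--> {A, B, C, D, E, F}  [seen]
{A, B, E, F} --y--> {A, B, C, D, E, F}  [seen]
{A, B, C, E, F} --x--> {A, B, C, D, E, F}  [seen]
{A, B, C, E, F} --y--> {A, B, C, D, E, F}  [seen]
Reachable DFA states: {A}, {A, B, F}, {A, B, C}, {A, B, D, E, F}, {A, B, C, D, E, F}, {A, B, E, F}, {A, B, C, E, F}.

7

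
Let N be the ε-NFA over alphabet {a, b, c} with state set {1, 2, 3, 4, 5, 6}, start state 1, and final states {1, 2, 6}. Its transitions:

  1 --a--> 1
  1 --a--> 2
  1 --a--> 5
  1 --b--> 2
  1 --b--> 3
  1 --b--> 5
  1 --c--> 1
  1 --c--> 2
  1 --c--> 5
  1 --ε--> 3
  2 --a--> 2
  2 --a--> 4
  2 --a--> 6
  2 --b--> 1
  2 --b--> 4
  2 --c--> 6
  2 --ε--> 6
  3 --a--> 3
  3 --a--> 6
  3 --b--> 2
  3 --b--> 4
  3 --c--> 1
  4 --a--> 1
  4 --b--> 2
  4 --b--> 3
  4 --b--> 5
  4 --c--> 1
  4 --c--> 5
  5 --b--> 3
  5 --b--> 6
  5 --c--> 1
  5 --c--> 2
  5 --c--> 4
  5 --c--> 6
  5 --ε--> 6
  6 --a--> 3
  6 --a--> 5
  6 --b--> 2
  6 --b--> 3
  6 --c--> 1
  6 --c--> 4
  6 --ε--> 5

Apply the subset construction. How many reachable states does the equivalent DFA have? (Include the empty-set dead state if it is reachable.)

4

Start state of the DFA: {1, 3} (ε-closure of the NFA start).
{1, 3} --a--> {1, 2, 3, 5, 6}  [new]
{1, 3} --b--> {2, 3, 4, 5, 6}  [new]
{1, 3} --c--> {1, 2, 3, 5, 6}  [seen]
{1, 2, 3, 5, 6} --a--> {1, 2, 3, 4, 5, 6}  [new]
{1, 2, 3, 5, 6} --b--> {1, 2, 3, 4, 5, 6}  [seen]
{1, 2, 3, 5, 6} --c--> {1, 2, 3, 4, 5, 6}  [seen]
{2, 3, 4, 5, 6} --a--> {1, 2, 3, 4, 5, 6}  [seen]
{2, 3, 4, 5, 6} --b--> {1, 2, 3, 4, 5, 6}  [seen]
{2, 3, 4, 5, 6} --c--> {1, 2, 3, 4, 5, 6}  [seen]
{1, 2, 3, 4, 5, 6} --a--> {1, 2, 3, 4, 5, 6}  [seen]
{1, 2, 3, 4, 5, 6} --b--> {1, 2, 3, 4, 5, 6}  [seen]
{1, 2, 3, 4, 5, 6} --c--> {1, 2, 3, 4, 5, 6}  [seen]
Reachable DFA states: {1, 3}, {1, 2, 3, 5, 6}, {2, 3, 4, 5, 6}, {1, 2, 3, 4, 5, 6}.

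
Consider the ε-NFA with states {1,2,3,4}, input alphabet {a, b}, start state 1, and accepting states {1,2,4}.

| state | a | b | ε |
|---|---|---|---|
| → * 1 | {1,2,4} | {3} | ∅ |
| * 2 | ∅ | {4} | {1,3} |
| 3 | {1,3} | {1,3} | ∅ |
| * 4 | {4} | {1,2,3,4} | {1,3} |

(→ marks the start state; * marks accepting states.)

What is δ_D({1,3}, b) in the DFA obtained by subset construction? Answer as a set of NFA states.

δ(1,b) = {3}; δ(3,b) = {1,3}.
Union: {1,3}.

{1,3}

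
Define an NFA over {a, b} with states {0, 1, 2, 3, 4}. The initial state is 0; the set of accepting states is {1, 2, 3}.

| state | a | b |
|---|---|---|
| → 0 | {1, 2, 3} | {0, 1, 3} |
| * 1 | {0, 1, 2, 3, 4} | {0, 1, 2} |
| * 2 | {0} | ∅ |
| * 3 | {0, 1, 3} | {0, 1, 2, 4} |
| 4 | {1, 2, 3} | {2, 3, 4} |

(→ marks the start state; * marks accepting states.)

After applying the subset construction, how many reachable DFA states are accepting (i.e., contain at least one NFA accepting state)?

Start state of the DFA: {0}.
{0} --a--> {1, 2, 3}  [new]
{0} --b--> {0, 1, 3}  [new]
{1, 2, 3} --a--> {0, 1, 2, 3, 4}  [new]
{1, 2, 3} --b--> {0, 1, 2, 4}  [new]
{0, 1, 3} --a--> {0, 1, 2, 3, 4}  [seen]
{0, 1, 3} --b--> {0, 1, 2, 3, 4}  [seen]
{0, 1, 2, 3, 4} --a--> {0, 1, 2, 3, 4}  [seen]
{0, 1, 2, 3, 4} --b--> {0, 1, 2, 3, 4}  [seen]
{0, 1, 2, 4} --a--> {0, 1, 2, 3, 4}  [seen]
{0, 1, 2, 4} --b--> {0, 1, 2, 3, 4}  [seen]
Reachable DFA states: {0}, {1, 2, 3}, {0, 1, 3}, {0, 1, 2, 3, 4}, {0, 1, 2, 4}.
Accepting DFA states (contain an NFA accepting state): {1, 2, 3}, {0, 1, 3}, {0, 1, 2, 3, 4}, {0, 1, 2, 4}.

4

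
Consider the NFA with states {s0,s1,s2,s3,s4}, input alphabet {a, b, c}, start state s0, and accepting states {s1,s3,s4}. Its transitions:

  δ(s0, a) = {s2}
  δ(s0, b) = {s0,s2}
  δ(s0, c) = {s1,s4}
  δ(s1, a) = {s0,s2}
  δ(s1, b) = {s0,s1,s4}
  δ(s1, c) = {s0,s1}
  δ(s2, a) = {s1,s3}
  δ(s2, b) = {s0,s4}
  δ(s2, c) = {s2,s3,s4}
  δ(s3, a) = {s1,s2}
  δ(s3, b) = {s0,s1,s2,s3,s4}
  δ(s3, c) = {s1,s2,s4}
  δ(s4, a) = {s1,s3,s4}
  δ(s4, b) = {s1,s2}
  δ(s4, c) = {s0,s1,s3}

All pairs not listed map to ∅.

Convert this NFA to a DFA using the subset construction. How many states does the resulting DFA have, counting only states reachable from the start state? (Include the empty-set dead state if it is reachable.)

Start state of the DFA: {s0}.
{s0} --a--> {s2}  [new]
{s0} --b--> {s0,s2}  [new]
{s0} --c--> {s1,s4}  [new]
{s2} --a--> {s1,s3}  [new]
{s2} --b--> {s0,s4}  [new]
{s2} --c--> {s2,s3,s4}  [new]
{s0,s2} --a--> {s1,s2,s3}  [new]
{s0,s2} --b--> {s0,s2,s4}  [new]
{s0,s2} --c--> {s1,s2,s3,s4}  [new]
{s1,s4} --a--> {s0,s1,s2,s3,s4}  [new]
{s1,s4} --b--> {s0,s1,s2,s4}  [new]
{s1,s4} --c--> {s0,s1,s3}  [new]
{s1,s3} --a--> {s0,s1,s2}  [new]
{s1,s3} --b--> {s0,s1,s2,s3,s4}  [seen]
{s1,s3} --c--> {s0,s1,s2,s4}  [seen]
{s0,s4} --a--> {s1,s2,s3,s4}  [seen]
{s0,s4} --b--> {s0,s1,s2}  [seen]
{s0,s4} --c--> {s0,s1,s3,s4}  [new]
{s2,s3,s4} --a--> {s1,s2,s3,s4}  [seen]
{s2,s3,s4} --b--> {s0,s1,s2,s3,s4}  [seen]
{s2,s3,s4} --c--> {s0,s1,s2,s3,s4}  [seen]
{s1,s2,s3} --a--> {s0,s1,s2,s3}  [new]
{s1,s2,s3} --b--> {s0,s1,s2,s3,s4}  [seen]
{s1,s2,s3} --c--> {s0,s1,s2,s3,s4}  [seen]
{s0,s2,s4} --a--> {s1,s2,s3,s4}  [seen]
{s0,s2,s4} --b--> {s0,s1,s2,s4}  [seen]
{s0,s2,s4} --c--> {s0,s1,s2,s3,s4}  [seen]
{s1,s2,s3,s4} --a--> {s0,s1,s2,s3,s4}  [seen]
{s1,s2,s3,s4} --b--> {s0,s1,s2,s3,s4}  [seen]
{s1,s2,s3,s4} --c--> {s0,s1,s2,s3,s4}  [seen]
{s0,s1,s2,s3,s4} --a--> {s0,s1,s2,s3,s4}  [seen]
{s0,s1,s2,s3,s4} --b--> {s0,s1,s2,s3,s4}  [seen]
{s0,s1,s2,s3,s4} --c--> {s0,s1,s2,s3,s4}  [seen]
{s0,s1,s2,s4} --a--> {s0,s1,s2,s3,s4}  [seen]
{s0,s1,s2,s4} --b--> {s0,s1,s2,s4}  [seen]
{s0,s1,s2,s4} --c--> {s0,s1,s2,s3,s4}  [seen]
{s0,s1,s3} --a--> {s0,s1,s2}  [seen]
{s0,s1,s3} --b--> {s0,s1,s2,s3,s4}  [seen]
{s0,s1,s3} --c--> {s0,s1,s2,s4}  [seen]
{s0,s1,s2} --a--> {s0,s1,s2,s3}  [seen]
{s0,s1,s2} --b--> {s0,s1,s2,s4}  [seen]
{s0,s1,s2} --c--> {s0,s1,s2,s3,s4}  [seen]
{s0,s1,s3,s4} --a--> {s0,s1,s2,s3,s4}  [seen]
{s0,s1,s3,s4} --b--> {s0,s1,s2,s3,s4}  [seen]
{s0,s1,s3,s4} --c--> {s0,s1,s2,s3,s4}  [seen]
{s0,s1,s2,s3} --a--> {s0,s1,s2,s3}  [seen]
{s0,s1,s2,s3} --b--> {s0,s1,s2,s3,s4}  [seen]
{s0,s1,s2,s3} --c--> {s0,s1,s2,s3,s4}  [seen]
Reachable DFA states: {s0}, {s2}, {s0,s2}, {s1,s4}, {s1,s3}, {s0,s4}, {s2,s3,s4}, {s1,s2,s3}, {s0,s2,s4}, {s1,s2,s3,s4}, {s0,s1,s2,s3,s4}, {s0,s1,s2,s4}, {s0,s1,s3}, {s0,s1,s2}, {s0,s1,s3,s4}, {s0,s1,s2,s3}.

16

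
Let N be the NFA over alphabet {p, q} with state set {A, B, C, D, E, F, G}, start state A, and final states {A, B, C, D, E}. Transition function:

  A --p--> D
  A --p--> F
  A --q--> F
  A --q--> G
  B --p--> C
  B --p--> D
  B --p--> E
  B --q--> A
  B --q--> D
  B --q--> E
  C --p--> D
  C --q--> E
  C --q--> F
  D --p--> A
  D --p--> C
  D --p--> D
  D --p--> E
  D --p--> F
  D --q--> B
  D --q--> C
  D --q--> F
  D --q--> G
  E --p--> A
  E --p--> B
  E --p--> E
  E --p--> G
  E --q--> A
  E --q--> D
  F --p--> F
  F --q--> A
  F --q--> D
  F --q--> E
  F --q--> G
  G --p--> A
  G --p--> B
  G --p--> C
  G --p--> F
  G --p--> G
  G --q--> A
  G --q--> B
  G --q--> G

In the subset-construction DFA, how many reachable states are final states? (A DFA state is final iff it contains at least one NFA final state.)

7

Start state of the DFA: {A}.
{A} --p--> {D, F}  [new]
{A} --q--> {F, G}  [new]
{D, F} --p--> {A, C, D, E, F}  [new]
{D, F} --q--> {A, B, C, D, E, F, G}  [new]
{F, G} --p--> {A, B, C, F, G}  [new]
{F, G} --q--> {A, B, D, E, G}  [new]
{A, C, D, E, F} --p--> {A, B, C, D, E, F, G}  [seen]
{A, C, D, E, F} --q--> {A, B, C, D, E, F, G}  [seen]
{A, B, C, D, E, F, G} --p--> {A, B, C, D, E, F, G}  [seen]
{A, B, C, D, E, F, G} --q--> {A, B, C, D, E, F, G}  [seen]
{A, B, C, F, G} --p--> {A, B, C, D, E, F, G}  [seen]
{A, B, C, F, G} --q--> {A, B, D, E, F, G}  [new]
{A, B, D, E, G} --p--> {A, B, C, D, E, F, G}  [seen]
{A, B, D, E, G} --q--> {A, B, C, D, E, F, G}  [seen]
{A, B, D, E, F, G} --p--> {A, B, C, D, E, F, G}  [seen]
{A, B, D, E, F, G} --q--> {A, B, C, D, E, F, G}  [seen]
Reachable DFA states: {A}, {D, F}, {F, G}, {A, C, D, E, F}, {A, B, C, D, E, F, G}, {A, B, C, F, G}, {A, B, D, E, G}, {A, B, D, E, F, G}.
Accepting DFA states (contain an NFA accepting state): {A}, {D, F}, {A, C, D, E, F}, {A, B, C, D, E, F, G}, {A, B, C, F, G}, {A, B, D, E, G}, {A, B, D, E, F, G}.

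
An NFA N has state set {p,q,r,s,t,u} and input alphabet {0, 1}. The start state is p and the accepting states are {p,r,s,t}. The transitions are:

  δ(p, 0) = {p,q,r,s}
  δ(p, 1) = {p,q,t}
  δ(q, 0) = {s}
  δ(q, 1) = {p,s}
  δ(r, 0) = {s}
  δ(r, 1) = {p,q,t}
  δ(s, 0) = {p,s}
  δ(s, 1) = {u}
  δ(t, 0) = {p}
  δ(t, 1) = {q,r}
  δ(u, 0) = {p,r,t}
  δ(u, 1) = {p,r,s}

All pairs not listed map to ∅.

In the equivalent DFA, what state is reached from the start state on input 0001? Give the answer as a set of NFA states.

{p,q,s,t,u}

Start: {p}.
δ(p,0) = {p,q,r,s}.
Union: {p,q,r,s}.
After 0: {p,q,r,s}.
δ(p,0) = {p,q,r,s}; δ(q,0) = {s}; δ(r,0) = {s}; δ(s,0) = {p,s}.
Union: {p,q,r,s}.
After 0: {p,q,r,s}.
δ(p,0) = {p,q,r,s}; δ(q,0) = {s}; δ(r,0) = {s}; δ(s,0) = {p,s}.
Union: {p,q,r,s}.
After 0: {p,q,r,s}.
δ(p,1) = {p,q,t}; δ(q,1) = {p,s}; δ(r,1) = {p,q,t}; δ(s,1) = {u}.
Union: {p,q,s,t,u}.
After 1: {p,q,s,t,u}.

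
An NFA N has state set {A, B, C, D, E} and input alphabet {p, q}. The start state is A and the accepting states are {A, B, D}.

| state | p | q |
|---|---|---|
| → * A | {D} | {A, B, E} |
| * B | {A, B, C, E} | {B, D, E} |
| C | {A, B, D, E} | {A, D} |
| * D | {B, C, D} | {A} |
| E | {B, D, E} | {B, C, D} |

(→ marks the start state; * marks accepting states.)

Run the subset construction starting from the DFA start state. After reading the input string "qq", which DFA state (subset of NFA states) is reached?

{A, B, C, D, E}

Start: {A}.
δ(A,q) = {A, B, E}.
Union: {A, B, E}.
After q: {A, B, E}.
δ(A,q) = {A, B, E}; δ(B,q) = {B, D, E}; δ(E,q) = {B, C, D}.
Union: {A, B, C, D, E}.
After q: {A, B, C, D, E}.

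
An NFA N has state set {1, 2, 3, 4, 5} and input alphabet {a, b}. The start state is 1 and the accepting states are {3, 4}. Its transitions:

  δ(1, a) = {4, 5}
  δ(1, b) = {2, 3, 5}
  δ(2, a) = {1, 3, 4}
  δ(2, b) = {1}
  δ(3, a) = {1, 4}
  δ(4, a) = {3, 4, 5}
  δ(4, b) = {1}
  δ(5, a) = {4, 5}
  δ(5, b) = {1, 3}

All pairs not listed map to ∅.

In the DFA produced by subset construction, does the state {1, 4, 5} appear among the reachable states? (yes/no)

Start state of the DFA: {1}.
{1} --a--> {4, 5}  [new]
{1} --b--> {2, 3, 5}  [new]
{4, 5} --a--> {3, 4, 5}  [new]
{4, 5} --b--> {1, 3}  [new]
{2, 3, 5} --a--> {1, 3, 4, 5}  [new]
{2, 3, 5} --b--> {1, 3}  [seen]
{3, 4, 5} --a--> {1, 3, 4, 5}  [seen]
{3, 4, 5} --b--> {1, 3}  [seen]
{1, 3} --a--> {1, 4, 5}  [new]
{1, 3} --b--> {2, 3, 5}  [seen]
{1, 3, 4, 5} --a--> {1, 3, 4, 5}  [seen]
{1, 3, 4, 5} --b--> {1, 2, 3, 5}  [new]
{1, 4, 5} --a--> {3, 4, 5}  [seen]
{1, 4, 5} --b--> {1, 2, 3, 5}  [seen]
{1, 2, 3, 5} --a--> {1, 3, 4, 5}  [seen]
{1, 2, 3, 5} --b--> {1, 2, 3, 5}  [seen]
Reachable DFA states: {1}, {4, 5}, {2, 3, 5}, {3, 4, 5}, {1, 3}, {1, 3, 4, 5}, {1, 4, 5}, {1, 2, 3, 5}.
{1, 4, 5} is among them.

yes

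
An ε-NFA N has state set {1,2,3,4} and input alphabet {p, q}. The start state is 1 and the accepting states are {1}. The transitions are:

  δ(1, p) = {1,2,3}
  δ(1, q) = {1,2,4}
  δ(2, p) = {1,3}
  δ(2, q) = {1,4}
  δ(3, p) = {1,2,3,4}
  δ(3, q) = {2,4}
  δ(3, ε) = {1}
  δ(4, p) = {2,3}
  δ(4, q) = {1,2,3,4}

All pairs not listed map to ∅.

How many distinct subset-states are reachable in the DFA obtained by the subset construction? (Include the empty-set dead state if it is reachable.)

4

Start state of the DFA: {1} (ε-closure of the NFA start).
{1} --p--> {1,2,3}  [new]
{1} --q--> {1,2,4}  [new]
{1,2,3} --p--> {1,2,3,4}  [new]
{1,2,3} --q--> {1,2,4}  [seen]
{1,2,4} --p--> {1,2,3}  [seen]
{1,2,4} --q--> {1,2,3,4}  [seen]
{1,2,3,4} --p--> {1,2,3,4}  [seen]
{1,2,3,4} --q--> {1,2,3,4}  [seen]
Reachable DFA states: {1}, {1,2,3}, {1,2,4}, {1,2,3,4}.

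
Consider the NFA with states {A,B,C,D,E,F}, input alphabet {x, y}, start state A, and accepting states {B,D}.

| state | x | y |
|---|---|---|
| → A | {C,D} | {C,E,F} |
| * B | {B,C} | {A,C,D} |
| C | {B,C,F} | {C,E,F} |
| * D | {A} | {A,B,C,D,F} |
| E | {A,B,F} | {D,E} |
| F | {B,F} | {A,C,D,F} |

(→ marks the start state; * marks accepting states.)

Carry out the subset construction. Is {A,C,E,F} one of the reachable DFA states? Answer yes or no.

no

Start state of the DFA: {A}.
{A} --x--> {C,D}  [new]
{A} --y--> {C,E,F}  [new]
{C,D} --x--> {A,B,C,F}  [new]
{C,D} --y--> {A,B,C,D,E,F}  [new]
{C,E,F} --x--> {A,B,C,F}  [seen]
{C,E,F} --y--> {A,C,D,E,F}  [new]
{A,B,C,F} --x--> {B,C,D,F}  [new]
{A,B,C,F} --y--> {A,C,D,E,F}  [seen]
{A,B,C,D,E,F} --x--> {A,B,C,D,F}  [new]
{A,B,C,D,E,F} --y--> {A,B,C,D,E,F}  [seen]
{A,C,D,E,F} --x--> {A,B,C,D,F}  [seen]
{A,C,D,E,F} --y--> {A,B,C,D,E,F}  [seen]
{B,C,D,F} --x--> {A,B,C,F}  [seen]
{B,C,D,F} --y--> {A,B,C,D,E,F}  [seen]
{A,B,C,D,F} --x--> {A,B,C,D,F}  [seen]
{A,B,C,D,F} --y--> {A,B,C,D,E,F}  [seen]
Reachable DFA states: {A}, {C,D}, {C,E,F}, {A,B,C,F}, {A,B,C,D,E,F}, {A,C,D,E,F}, {B,C,D,F}, {A,B,C,D,F}.
{A,C,E,F} is not among them.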